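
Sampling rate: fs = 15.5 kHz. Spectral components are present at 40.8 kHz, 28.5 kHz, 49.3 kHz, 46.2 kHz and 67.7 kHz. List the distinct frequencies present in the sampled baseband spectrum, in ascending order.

fs/2 = 7.75 kHz.
40.8 kHz mod fs = 9.8 kHz.
9.8 kHz > fs/2 = 7.75 kHz, folds to fs − 9.8 kHz = 5.7 kHz.
28.5 kHz mod fs = 13 kHz.
13 kHz > fs/2 = 7.75 kHz, folds to fs − 13 kHz = 2.5 kHz.
49.3 kHz mod fs = 2.8 kHz.
2.8 kHz ≤ fs/2 = 7.75 kHz, appears at 2.8 kHz.
46.2 kHz mod fs = 15.2 kHz.
15.2 kHz > fs/2 = 7.75 kHz, folds to fs − 15.2 kHz = 0.3 kHz.
67.7 kHz mod fs = 5.7 kHz.
5.7 kHz ≤ fs/2 = 7.75 kHz, appears at 5.7 kHz.
Distinct values: {0.3 kHz, 2.5 kHz, 2.8 kHz, 5.7 kHz}.

0.3 kHz, 2.5 kHz, 2.8 kHz, 5.7 kHz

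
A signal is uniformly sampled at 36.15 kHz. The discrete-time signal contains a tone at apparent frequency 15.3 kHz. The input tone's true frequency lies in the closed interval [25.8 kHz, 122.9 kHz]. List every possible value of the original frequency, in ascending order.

Frequencies that alias to 15.3 kHz are k·fs ± 15.3 kHz for integer k ≥ 0.
k=0: 15.3 kHz.
k=1: 20.85 kHz, 51.45 kHz.
k=2: 57 kHz, 87.6 kHz.
k=3: 93.15 kHz, 123.75 kHz.
k=4: 129.3 kHz, 159.9 kHz.
Within [25.8 kHz, 122.9 kHz]: 51.45 kHz, 57 kHz, 87.6 kHz, 93.15 kHz.

51.45 kHz, 57 kHz, 87.6 kHz, 93.15 kHz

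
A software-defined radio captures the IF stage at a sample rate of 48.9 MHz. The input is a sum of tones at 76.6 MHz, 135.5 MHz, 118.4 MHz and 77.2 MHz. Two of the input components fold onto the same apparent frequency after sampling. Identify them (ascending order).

77.2 MHz, 118.4 MHz

fs/2 = 24.45 MHz.
76.6 MHz mod fs = 27.7 MHz.
27.7 MHz > fs/2 = 24.45 MHz, folds to fs − 27.7 MHz = 21.2 MHz.
135.5 MHz mod fs = 37.7 MHz.
37.7 MHz > fs/2 = 24.45 MHz, folds to fs − 37.7 MHz = 11.2 MHz.
118.4 MHz mod fs = 20.6 MHz.
20.6 MHz ≤ fs/2 = 24.45 MHz, appears at 20.6 MHz.
77.2 MHz mod fs = 28.3 MHz.
28.3 MHz > fs/2 = 24.45 MHz, folds to fs − 28.3 MHz = 20.6 MHz.
77.2 MHz and 118.4 MHz both map to 20.6 MHz.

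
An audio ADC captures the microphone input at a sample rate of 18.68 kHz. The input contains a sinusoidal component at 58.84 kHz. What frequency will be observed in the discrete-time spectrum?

58.84 kHz mod fs = 2.8 kHz.
2.8 kHz ≤ fs/2 = 9.34 kHz, appears at 2.8 kHz.

2.8 kHz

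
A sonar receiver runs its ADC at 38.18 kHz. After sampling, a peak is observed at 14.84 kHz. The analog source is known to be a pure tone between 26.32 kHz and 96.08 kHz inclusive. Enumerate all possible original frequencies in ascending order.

Frequencies that alias to 14.84 kHz are k·fs ± 14.84 kHz for integer k ≥ 0.
k=0: 14.84 kHz.
k=1: 23.34 kHz, 53.02 kHz.
k=2: 61.52 kHz, 91.2 kHz.
k=3: 99.7 kHz, 129.38 kHz.
Within [26.32 kHz, 96.08 kHz]: 53.02 kHz, 61.52 kHz, 91.2 kHz.

53.02 kHz, 61.52 kHz, 91.2 kHz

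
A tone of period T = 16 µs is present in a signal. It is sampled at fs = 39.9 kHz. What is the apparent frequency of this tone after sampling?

17.3 kHz

T = 16 µs → f = 1/T = 62.5 kHz.
62.5 kHz mod fs = 22.6 kHz.
22.6 kHz > fs/2 = 19.95 kHz, folds to fs − 22.6 kHz = 17.3 kHz.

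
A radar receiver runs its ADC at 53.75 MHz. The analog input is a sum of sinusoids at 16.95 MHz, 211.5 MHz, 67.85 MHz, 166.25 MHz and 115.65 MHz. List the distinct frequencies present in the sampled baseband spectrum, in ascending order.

fs/2 = 26.875 MHz.
16.95 MHz ≤ fs/2 = 26.875 MHz, passes unchanged.
211.5 MHz mod fs = 50.25 MHz.
50.25 MHz > fs/2 = 26.875 MHz, folds to fs − 50.25 MHz = 3.5 MHz.
67.85 MHz mod fs = 14.1 MHz.
14.1 MHz ≤ fs/2 = 26.875 MHz, appears at 14.1 MHz.
166.25 MHz mod fs = 5 MHz.
5 MHz ≤ fs/2 = 26.875 MHz, appears at 5 MHz.
115.65 MHz mod fs = 8.15 MHz.
8.15 MHz ≤ fs/2 = 26.875 MHz, appears at 8.15 MHz.
Distinct values: {3.5 MHz, 5 MHz, 8.15 MHz, 14.1 MHz, 16.95 MHz}.

3.5 MHz, 5 MHz, 8.15 MHz, 14.1 MHz, 16.95 MHz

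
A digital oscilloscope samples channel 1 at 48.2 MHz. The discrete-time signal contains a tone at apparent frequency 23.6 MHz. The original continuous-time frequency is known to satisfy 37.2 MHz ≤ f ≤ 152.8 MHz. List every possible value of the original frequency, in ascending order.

71.8 MHz, 72.8 MHz, 120 MHz, 121 MHz

Frequencies that alias to 23.6 MHz are k·fs ± 23.6 MHz for integer k ≥ 0.
k=0: 23.6 MHz.
k=1: 24.6 MHz, 71.8 MHz.
k=2: 72.8 MHz, 120 MHz.
k=3: 121 MHz, 168.2 MHz.
k=4: 169.2 MHz, 216.4 MHz.
Within [37.2 MHz, 152.8 MHz]: 71.8 MHz, 72.8 MHz, 120 MHz, 121 MHz.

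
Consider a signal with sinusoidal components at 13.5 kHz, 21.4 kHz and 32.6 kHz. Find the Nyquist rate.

65.2 kHz

Highest-frequency component: 32.6 kHz.
Nyquist rate = 2 × 32.6 kHz = 65.2 kHz.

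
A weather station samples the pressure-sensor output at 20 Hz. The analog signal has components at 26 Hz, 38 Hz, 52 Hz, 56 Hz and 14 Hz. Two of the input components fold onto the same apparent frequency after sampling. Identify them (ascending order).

14 Hz, 26 Hz

fs/2 = 10 Hz.
26 Hz mod fs = 6 Hz.
6 Hz ≤ fs/2 = 10 Hz, appears at 6 Hz.
38 Hz mod fs = 18 Hz.
18 Hz > fs/2 = 10 Hz, folds to fs − 18 Hz = 2 Hz.
52 Hz mod fs = 12 Hz.
12 Hz > fs/2 = 10 Hz, folds to fs − 12 Hz = 8 Hz.
56 Hz mod fs = 16 Hz.
16 Hz > fs/2 = 10 Hz, folds to fs − 16 Hz = 4 Hz.
14 Hz > fs/2 = 10 Hz, folds to fs − 14 Hz = 6 Hz.
14 Hz and 26 Hz both map to 6 Hz.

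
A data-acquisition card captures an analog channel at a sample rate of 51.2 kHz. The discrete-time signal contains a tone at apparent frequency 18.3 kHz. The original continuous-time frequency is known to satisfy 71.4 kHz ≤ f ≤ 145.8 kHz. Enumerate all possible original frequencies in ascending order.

84.1 kHz, 120.7 kHz, 135.3 kHz

Frequencies that alias to 18.3 kHz are k·fs ± 18.3 kHz for integer k ≥ 0.
k=0: 18.3 kHz.
k=1: 32.9 kHz, 69.5 kHz.
k=2: 84.1 kHz, 120.7 kHz.
k=3: 135.3 kHz, 171.9 kHz.
k=4: 186.5 kHz, 223.1 kHz.
Within [71.4 kHz, 145.8 kHz]: 84.1 kHz, 120.7 kHz, 135.3 kHz.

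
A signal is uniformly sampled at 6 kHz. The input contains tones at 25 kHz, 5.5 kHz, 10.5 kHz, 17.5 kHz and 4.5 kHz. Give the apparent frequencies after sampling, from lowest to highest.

fs/2 = 3 kHz.
25 kHz mod fs = 1 kHz.
1 kHz ≤ fs/2 = 3 kHz, appears at 1 kHz.
5.5 kHz > fs/2 = 3 kHz, folds to fs − 5.5 kHz = 0.5 kHz.
10.5 kHz mod fs = 4.5 kHz.
4.5 kHz > fs/2 = 3 kHz, folds to fs − 4.5 kHz = 1.5 kHz.
17.5 kHz mod fs = 5.5 kHz.
5.5 kHz > fs/2 = 3 kHz, folds to fs − 5.5 kHz = 0.5 kHz.
4.5 kHz > fs/2 = 3 kHz, folds to fs − 4.5 kHz = 1.5 kHz.
Distinct values: {0.5 kHz, 1 kHz, 1.5 kHz}.

0.5 kHz, 1 kHz, 1.5 kHz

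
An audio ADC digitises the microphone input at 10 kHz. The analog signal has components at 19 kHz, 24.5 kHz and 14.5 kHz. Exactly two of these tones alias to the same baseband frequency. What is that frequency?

4.5 kHz

fs/2 = 5 kHz.
19 kHz mod fs = 9 kHz.
9 kHz > fs/2 = 5 kHz, folds to fs − 9 kHz = 1 kHz.
24.5 kHz mod fs = 4.5 kHz.
4.5 kHz ≤ fs/2 = 5 kHz, appears at 4.5 kHz.
14.5 kHz mod fs = 4.5 kHz.
4.5 kHz ≤ fs/2 = 5 kHz, appears at 4.5 kHz.
14.5 kHz and 24.5 kHz both map to 4.5 kHz.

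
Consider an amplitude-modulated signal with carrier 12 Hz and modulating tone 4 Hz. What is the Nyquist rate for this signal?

AM sidebands sit at fc ± fm = 8 Hz and 16 Hz.
Highest-frequency component: 16 Hz.
Nyquist rate = 2 × 16 Hz = 32 Hz.

32 Hz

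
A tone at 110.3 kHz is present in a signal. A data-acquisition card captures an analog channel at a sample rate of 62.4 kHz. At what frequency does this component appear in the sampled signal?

110.3 kHz mod fs = 47.9 kHz.
47.9 kHz > fs/2 = 31.2 kHz, folds to fs − 47.9 kHz = 14.5 kHz.

14.5 kHz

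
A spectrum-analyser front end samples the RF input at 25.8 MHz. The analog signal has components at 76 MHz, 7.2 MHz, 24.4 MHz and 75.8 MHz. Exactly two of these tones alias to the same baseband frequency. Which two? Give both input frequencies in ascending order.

24.4 MHz, 76 MHz

fs/2 = 12.9 MHz.
76 MHz mod fs = 24.4 MHz.
24.4 MHz > fs/2 = 12.9 MHz, folds to fs − 24.4 MHz = 1.4 MHz.
7.2 MHz ≤ fs/2 = 12.9 MHz, passes unchanged.
24.4 MHz > fs/2 = 12.9 MHz, folds to fs − 24.4 MHz = 1.4 MHz.
75.8 MHz mod fs = 24.2 MHz.
24.2 MHz > fs/2 = 12.9 MHz, folds to fs − 24.2 MHz = 1.6 MHz.
24.4 MHz and 76 MHz both map to 1.4 MHz.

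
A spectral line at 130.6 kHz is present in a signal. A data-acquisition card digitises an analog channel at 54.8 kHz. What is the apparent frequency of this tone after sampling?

21 kHz

130.6 kHz mod fs = 21 kHz.
21 kHz ≤ fs/2 = 27.4 kHz, appears at 21 kHz.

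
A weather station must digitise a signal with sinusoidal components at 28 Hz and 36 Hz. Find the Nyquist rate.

Highest-frequency component: 36 Hz.
Nyquist rate = 2 × 36 Hz = 72 Hz.

72 Hz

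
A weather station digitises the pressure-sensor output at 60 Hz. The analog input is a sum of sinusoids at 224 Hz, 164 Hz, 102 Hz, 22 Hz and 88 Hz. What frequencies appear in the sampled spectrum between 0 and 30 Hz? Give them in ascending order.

fs/2 = 30 Hz.
224 Hz mod fs = 44 Hz.
44 Hz > fs/2 = 30 Hz, folds to fs − 44 Hz = 16 Hz.
164 Hz mod fs = 44 Hz.
44 Hz > fs/2 = 30 Hz, folds to fs − 44 Hz = 16 Hz.
102 Hz mod fs = 42 Hz.
42 Hz > fs/2 = 30 Hz, folds to fs − 42 Hz = 18 Hz.
22 Hz ≤ fs/2 = 30 Hz, passes unchanged.
88 Hz mod fs = 28 Hz.
28 Hz ≤ fs/2 = 30 Hz, appears at 28 Hz.
Distinct values: {16 Hz, 18 Hz, 22 Hz, 28 Hz}.

16 Hz, 18 Hz, 22 Hz, 28 Hz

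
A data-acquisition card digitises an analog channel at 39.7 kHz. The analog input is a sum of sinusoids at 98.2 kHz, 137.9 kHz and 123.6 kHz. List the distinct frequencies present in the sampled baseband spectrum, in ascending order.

4.5 kHz, 18.8 kHz

fs/2 = 19.85 kHz.
98.2 kHz mod fs = 18.8 kHz.
18.8 kHz ≤ fs/2 = 19.85 kHz, appears at 18.8 kHz.
137.9 kHz mod fs = 18.8 kHz.
18.8 kHz ≤ fs/2 = 19.85 kHz, appears at 18.8 kHz.
123.6 kHz mod fs = 4.5 kHz.
4.5 kHz ≤ fs/2 = 19.85 kHz, appears at 4.5 kHz.
Distinct values: {4.5 kHz, 18.8 kHz}.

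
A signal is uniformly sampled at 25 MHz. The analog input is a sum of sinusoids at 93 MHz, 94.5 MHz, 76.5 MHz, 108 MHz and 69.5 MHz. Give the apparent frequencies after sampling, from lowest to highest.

1.5 MHz, 5.5 MHz, 7 MHz, 8 MHz

fs/2 = 12.5 MHz.
93 MHz mod fs = 18 MHz.
18 MHz > fs/2 = 12.5 MHz, folds to fs − 18 MHz = 7 MHz.
94.5 MHz mod fs = 19.5 MHz.
19.5 MHz > fs/2 = 12.5 MHz, folds to fs − 19.5 MHz = 5.5 MHz.
76.5 MHz mod fs = 1.5 MHz.
1.5 MHz ≤ fs/2 = 12.5 MHz, appears at 1.5 MHz.
108 MHz mod fs = 8 MHz.
8 MHz ≤ fs/2 = 12.5 MHz, appears at 8 MHz.
69.5 MHz mod fs = 19.5 MHz.
19.5 MHz > fs/2 = 12.5 MHz, folds to fs − 19.5 MHz = 5.5 MHz.
Distinct values: {1.5 MHz, 5.5 MHz, 7 MHz, 8 MHz}.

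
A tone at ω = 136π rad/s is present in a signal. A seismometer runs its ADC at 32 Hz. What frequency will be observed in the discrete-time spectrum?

4 Hz

ω = 136π rad/s → f = ω/(2π) = 68 Hz.
68 Hz mod fs = 4 Hz.
4 Hz ≤ fs/2 = 16 Hz, appears at 4 Hz.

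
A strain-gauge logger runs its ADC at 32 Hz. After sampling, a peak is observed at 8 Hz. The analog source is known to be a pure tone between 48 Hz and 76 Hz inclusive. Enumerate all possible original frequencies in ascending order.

56 Hz, 72 Hz

Frequencies that alias to 8 Hz are k·fs ± 8 Hz for integer k ≥ 0.
k=0: 8 Hz.
k=1: 24 Hz, 40 Hz.
k=2: 56 Hz, 72 Hz.
k=3: 88 Hz, 104 Hz.
Within [48 Hz, 76 Hz]: 56 Hz, 72 Hz.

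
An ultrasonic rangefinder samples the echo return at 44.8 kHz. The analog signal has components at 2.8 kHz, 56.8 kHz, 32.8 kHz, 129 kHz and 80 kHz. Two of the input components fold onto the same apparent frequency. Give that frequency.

12 kHz

fs/2 = 22.4 kHz.
2.8 kHz ≤ fs/2 = 22.4 kHz, passes unchanged.
56.8 kHz mod fs = 12 kHz.
12 kHz ≤ fs/2 = 22.4 kHz, appears at 12 kHz.
32.8 kHz > fs/2 = 22.4 kHz, folds to fs − 32.8 kHz = 12 kHz.
129 kHz mod fs = 39.4 kHz.
39.4 kHz > fs/2 = 22.4 kHz, folds to fs − 39.4 kHz = 5.4 kHz.
80 kHz mod fs = 35.2 kHz.
35.2 kHz > fs/2 = 22.4 kHz, folds to fs − 35.2 kHz = 9.6 kHz.
32.8 kHz and 56.8 kHz both map to 12 kHz.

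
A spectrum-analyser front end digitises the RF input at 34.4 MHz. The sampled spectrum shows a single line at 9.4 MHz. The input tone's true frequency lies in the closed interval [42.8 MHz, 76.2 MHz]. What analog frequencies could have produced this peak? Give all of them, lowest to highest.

Frequencies that alias to 9.4 MHz are k·fs ± 9.4 MHz for integer k ≥ 0.
k=0: 9.4 MHz.
k=1: 25 MHz, 43.8 MHz.
k=2: 59.4 MHz, 78.2 MHz.
k=3: 93.8 MHz, 112.6 MHz.
Within [42.8 MHz, 76.2 MHz]: 43.8 MHz, 59.4 MHz.

43.8 MHz, 59.4 MHz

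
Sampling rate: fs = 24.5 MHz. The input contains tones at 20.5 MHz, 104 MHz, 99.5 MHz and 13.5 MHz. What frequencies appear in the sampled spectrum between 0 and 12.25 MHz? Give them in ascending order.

1.5 MHz, 4 MHz, 6 MHz, 11 MHz

fs/2 = 12.25 MHz.
20.5 MHz > fs/2 = 12.25 MHz, folds to fs − 20.5 MHz = 4 MHz.
104 MHz mod fs = 6 MHz.
6 MHz ≤ fs/2 = 12.25 MHz, appears at 6 MHz.
99.5 MHz mod fs = 1.5 MHz.
1.5 MHz ≤ fs/2 = 12.25 MHz, appears at 1.5 MHz.
13.5 MHz > fs/2 = 12.25 MHz, folds to fs − 13.5 MHz = 11 MHz.
Distinct values: {1.5 MHz, 4 MHz, 6 MHz, 11 MHz}.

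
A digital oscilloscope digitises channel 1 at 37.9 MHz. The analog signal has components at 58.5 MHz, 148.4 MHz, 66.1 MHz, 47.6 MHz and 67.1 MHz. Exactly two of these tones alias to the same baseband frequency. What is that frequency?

fs/2 = 18.95 MHz.
58.5 MHz mod fs = 20.6 MHz.
20.6 MHz > fs/2 = 18.95 MHz, folds to fs − 20.6 MHz = 17.3 MHz.
148.4 MHz mod fs = 34.7 MHz.
34.7 MHz > fs/2 = 18.95 MHz, folds to fs − 34.7 MHz = 3.2 MHz.
66.1 MHz mod fs = 28.2 MHz.
28.2 MHz > fs/2 = 18.95 MHz, folds to fs − 28.2 MHz = 9.7 MHz.
47.6 MHz mod fs = 9.7 MHz.
9.7 MHz ≤ fs/2 = 18.95 MHz, appears at 9.7 MHz.
67.1 MHz mod fs = 29.2 MHz.
29.2 MHz > fs/2 = 18.95 MHz, folds to fs − 29.2 MHz = 8.7 MHz.
47.6 MHz and 66.1 MHz both map to 9.7 MHz.

9.7 MHz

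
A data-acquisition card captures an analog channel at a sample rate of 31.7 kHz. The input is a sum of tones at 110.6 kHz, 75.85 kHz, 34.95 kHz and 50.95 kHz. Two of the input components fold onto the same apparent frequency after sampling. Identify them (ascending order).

fs/2 = 15.85 kHz.
110.6 kHz mod fs = 15.5 kHz.
15.5 kHz ≤ fs/2 = 15.85 kHz, appears at 15.5 kHz.
75.85 kHz mod fs = 12.45 kHz.
12.45 kHz ≤ fs/2 = 15.85 kHz, appears at 12.45 kHz.
34.95 kHz mod fs = 3.25 kHz.
3.25 kHz ≤ fs/2 = 15.85 kHz, appears at 3.25 kHz.
50.95 kHz mod fs = 19.25 kHz.
19.25 kHz > fs/2 = 15.85 kHz, folds to fs − 19.25 kHz = 12.45 kHz.
50.95 kHz and 75.85 kHz both map to 12.45 kHz.

50.95 kHz, 75.85 kHz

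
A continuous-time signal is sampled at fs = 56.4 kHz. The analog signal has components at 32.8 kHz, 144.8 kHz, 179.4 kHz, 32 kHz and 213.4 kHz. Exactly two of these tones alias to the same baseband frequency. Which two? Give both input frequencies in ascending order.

fs/2 = 28.2 kHz.
32.8 kHz > fs/2 = 28.2 kHz, folds to fs − 32.8 kHz = 23.6 kHz.
144.8 kHz mod fs = 32 kHz.
32 kHz > fs/2 = 28.2 kHz, folds to fs − 32 kHz = 24.4 kHz.
179.4 kHz mod fs = 10.2 kHz.
10.2 kHz ≤ fs/2 = 28.2 kHz, appears at 10.2 kHz.
32 kHz > fs/2 = 28.2 kHz, folds to fs − 32 kHz = 24.4 kHz.
213.4 kHz mod fs = 44.2 kHz.
44.2 kHz > fs/2 = 28.2 kHz, folds to fs − 44.2 kHz = 12.2 kHz.
32 kHz and 144.8 kHz both map to 24.4 kHz.

32 kHz, 144.8 kHz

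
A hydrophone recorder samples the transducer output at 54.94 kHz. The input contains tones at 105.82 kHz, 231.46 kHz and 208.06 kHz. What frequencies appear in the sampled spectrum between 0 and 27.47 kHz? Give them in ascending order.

4.06 kHz, 11.7 kHz

fs/2 = 27.47 kHz.
105.82 kHz mod fs = 50.88 kHz.
50.88 kHz > fs/2 = 27.47 kHz, folds to fs − 50.88 kHz = 4.06 kHz.
231.46 kHz mod fs = 11.7 kHz.
11.7 kHz ≤ fs/2 = 27.47 kHz, appears at 11.7 kHz.
208.06 kHz mod fs = 43.24 kHz.
43.24 kHz > fs/2 = 27.47 kHz, folds to fs − 43.24 kHz = 11.7 kHz.
Distinct values: {4.06 kHz, 11.7 kHz}.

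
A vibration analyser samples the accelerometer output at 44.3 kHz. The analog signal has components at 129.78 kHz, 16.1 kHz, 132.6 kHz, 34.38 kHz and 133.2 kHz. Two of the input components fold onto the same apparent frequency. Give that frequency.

0.3 kHz

fs/2 = 22.15 kHz.
129.78 kHz mod fs = 41.18 kHz.
41.18 kHz > fs/2 = 22.15 kHz, folds to fs − 41.18 kHz = 3.12 kHz.
16.1 kHz ≤ fs/2 = 22.15 kHz, passes unchanged.
132.6 kHz mod fs = 44 kHz.
44 kHz > fs/2 = 22.15 kHz, folds to fs − 44 kHz = 0.3 kHz.
34.38 kHz > fs/2 = 22.15 kHz, folds to fs − 34.38 kHz = 9.92 kHz.
133.2 kHz mod fs = 0.3 kHz.
0.3 kHz ≤ fs/2 = 22.15 kHz, appears at 0.3 kHz.
132.6 kHz and 133.2 kHz both map to 0.3 kHz.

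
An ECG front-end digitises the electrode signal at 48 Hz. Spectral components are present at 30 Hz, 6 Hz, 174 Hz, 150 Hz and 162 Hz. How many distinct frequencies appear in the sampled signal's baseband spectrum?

2

fs/2 = 24 Hz.
30 Hz > fs/2 = 24 Hz, folds to fs − 30 Hz = 18 Hz.
6 Hz ≤ fs/2 = 24 Hz, passes unchanged.
174 Hz mod fs = 30 Hz.
30 Hz > fs/2 = 24 Hz, folds to fs − 30 Hz = 18 Hz.
150 Hz mod fs = 6 Hz.
6 Hz ≤ fs/2 = 24 Hz, appears at 6 Hz.
162 Hz mod fs = 18 Hz.
18 Hz ≤ fs/2 = 24 Hz, appears at 18 Hz.
Distinct values: {6 Hz, 18 Hz} → 2.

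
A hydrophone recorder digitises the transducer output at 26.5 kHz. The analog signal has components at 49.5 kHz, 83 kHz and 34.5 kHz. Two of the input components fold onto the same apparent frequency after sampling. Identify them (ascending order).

fs/2 = 13.25 kHz.
49.5 kHz mod fs = 23 kHz.
23 kHz > fs/2 = 13.25 kHz, folds to fs − 23 kHz = 3.5 kHz.
83 kHz mod fs = 3.5 kHz.
3.5 kHz ≤ fs/2 = 13.25 kHz, appears at 3.5 kHz.
34.5 kHz mod fs = 8 kHz.
8 kHz ≤ fs/2 = 13.25 kHz, appears at 8 kHz.
49.5 kHz and 83 kHz both map to 3.5 kHz.

49.5 kHz, 83 kHz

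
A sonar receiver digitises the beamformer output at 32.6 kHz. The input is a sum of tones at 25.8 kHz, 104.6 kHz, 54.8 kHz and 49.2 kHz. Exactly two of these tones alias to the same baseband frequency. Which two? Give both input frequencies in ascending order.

fs/2 = 16.3 kHz.
25.8 kHz > fs/2 = 16.3 kHz, folds to fs − 25.8 kHz = 6.8 kHz.
104.6 kHz mod fs = 6.8 kHz.
6.8 kHz ≤ fs/2 = 16.3 kHz, appears at 6.8 kHz.
54.8 kHz mod fs = 22.2 kHz.
22.2 kHz > fs/2 = 16.3 kHz, folds to fs − 22.2 kHz = 10.4 kHz.
49.2 kHz mod fs = 16.6 kHz.
16.6 kHz > fs/2 = 16.3 kHz, folds to fs − 16.6 kHz = 16 kHz.
25.8 kHz and 104.6 kHz both map to 6.8 kHz.

25.8 kHz, 104.6 kHz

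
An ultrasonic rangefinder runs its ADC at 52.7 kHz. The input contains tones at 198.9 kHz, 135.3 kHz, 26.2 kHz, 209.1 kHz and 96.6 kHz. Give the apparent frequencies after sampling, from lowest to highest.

1.7 kHz, 8.8 kHz, 11.9 kHz, 22.8 kHz, 26.2 kHz

fs/2 = 26.35 kHz.
198.9 kHz mod fs = 40.8 kHz.
40.8 kHz > fs/2 = 26.35 kHz, folds to fs − 40.8 kHz = 11.9 kHz.
135.3 kHz mod fs = 29.9 kHz.
29.9 kHz > fs/2 = 26.35 kHz, folds to fs − 29.9 kHz = 22.8 kHz.
26.2 kHz ≤ fs/2 = 26.35 kHz, passes unchanged.
209.1 kHz mod fs = 51 kHz.
51 kHz > fs/2 = 26.35 kHz, folds to fs − 51 kHz = 1.7 kHz.
96.6 kHz mod fs = 43.9 kHz.
43.9 kHz > fs/2 = 26.35 kHz, folds to fs − 43.9 kHz = 8.8 kHz.
Distinct values: {1.7 kHz, 8.8 kHz, 11.9 kHz, 22.8 kHz, 26.2 kHz}.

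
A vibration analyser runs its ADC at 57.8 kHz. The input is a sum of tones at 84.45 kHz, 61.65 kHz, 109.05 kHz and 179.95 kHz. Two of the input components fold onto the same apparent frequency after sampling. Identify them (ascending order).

fs/2 = 28.9 kHz.
84.45 kHz mod fs = 26.65 kHz.
26.65 kHz ≤ fs/2 = 28.9 kHz, appears at 26.65 kHz.
61.65 kHz mod fs = 3.85 kHz.
3.85 kHz ≤ fs/2 = 28.9 kHz, appears at 3.85 kHz.
109.05 kHz mod fs = 51.25 kHz.
51.25 kHz > fs/2 = 28.9 kHz, folds to fs − 51.25 kHz = 6.55 kHz.
179.95 kHz mod fs = 6.55 kHz.
6.55 kHz ≤ fs/2 = 28.9 kHz, appears at 6.55 kHz.
109.05 kHz and 179.95 kHz both map to 6.55 kHz.

109.05 kHz, 179.95 kHz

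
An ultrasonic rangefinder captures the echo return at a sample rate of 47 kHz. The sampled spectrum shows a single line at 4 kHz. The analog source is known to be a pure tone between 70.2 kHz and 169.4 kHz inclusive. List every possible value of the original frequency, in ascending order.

90 kHz, 98 kHz, 137 kHz, 145 kHz

Frequencies that alias to 4 kHz are k·fs ± 4 kHz for integer k ≥ 0.
k=0: 4 kHz.
k=1: 43 kHz, 51 kHz.
k=2: 90 kHz, 98 kHz.
k=3: 137 kHz, 145 kHz.
k=4: 184 kHz, 192 kHz.
Within [70.2 kHz, 169.4 kHz]: 90 kHz, 98 kHz, 137 kHz, 145 kHz.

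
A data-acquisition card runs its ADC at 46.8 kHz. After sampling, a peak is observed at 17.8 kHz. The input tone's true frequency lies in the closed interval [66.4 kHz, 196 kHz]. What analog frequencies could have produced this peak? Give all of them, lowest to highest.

Frequencies that alias to 17.8 kHz are k·fs ± 17.8 kHz for integer k ≥ 0.
k=0: 17.8 kHz.
k=1: 29 kHz, 64.6 kHz.
k=2: 75.8 kHz, 111.4 kHz.
k=3: 122.6 kHz, 158.2 kHz.
k=4: 169.4 kHz, 205 kHz.
k=5: 216.2 kHz, 251.8 kHz.
Within [66.4 kHz, 196 kHz]: 75.8 kHz, 111.4 kHz, 122.6 kHz, 158.2 kHz, 169.4 kHz.

75.8 kHz, 111.4 kHz, 122.6 kHz, 158.2 kHz, 169.4 kHz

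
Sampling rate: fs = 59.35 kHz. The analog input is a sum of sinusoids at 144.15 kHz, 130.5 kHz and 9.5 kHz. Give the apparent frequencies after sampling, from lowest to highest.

9.5 kHz, 11.8 kHz, 25.45 kHz

fs/2 = 29.675 kHz.
144.15 kHz mod fs = 25.45 kHz.
25.45 kHz ≤ fs/2 = 29.675 kHz, appears at 25.45 kHz.
130.5 kHz mod fs = 11.8 kHz.
11.8 kHz ≤ fs/2 = 29.675 kHz, appears at 11.8 kHz.
9.5 kHz ≤ fs/2 = 29.675 kHz, passes unchanged.
Distinct values: {9.5 kHz, 11.8 kHz, 25.45 kHz}.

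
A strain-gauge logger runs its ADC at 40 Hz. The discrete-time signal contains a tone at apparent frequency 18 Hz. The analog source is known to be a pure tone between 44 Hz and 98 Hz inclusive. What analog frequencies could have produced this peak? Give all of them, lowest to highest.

58 Hz, 62 Hz, 98 Hz

Frequencies that alias to 18 Hz are k·fs ± 18 Hz for integer k ≥ 0.
k=0: 18 Hz.
k=1: 22 Hz, 58 Hz.
k=2: 62 Hz, 98 Hz.
k=3: 102 Hz, 138 Hz.
Within [44 Hz, 98 Hz]: 58 Hz, 62 Hz, 98 Hz.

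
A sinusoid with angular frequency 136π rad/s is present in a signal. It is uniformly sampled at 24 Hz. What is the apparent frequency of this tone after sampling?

4 Hz

ω = 136π rad/s → f = ω/(2π) = 68 Hz.
68 Hz mod fs = 20 Hz.
20 Hz > fs/2 = 12 Hz, folds to fs − 20 Hz = 4 Hz.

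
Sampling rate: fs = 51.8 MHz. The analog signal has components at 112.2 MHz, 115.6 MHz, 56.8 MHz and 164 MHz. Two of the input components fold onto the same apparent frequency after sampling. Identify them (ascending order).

112.2 MHz, 164 MHz

fs/2 = 25.9 MHz.
112.2 MHz mod fs = 8.6 MHz.
8.6 MHz ≤ fs/2 = 25.9 MHz, appears at 8.6 MHz.
115.6 MHz mod fs = 12 MHz.
12 MHz ≤ fs/2 = 25.9 MHz, appears at 12 MHz.
56.8 MHz mod fs = 5 MHz.
5 MHz ≤ fs/2 = 25.9 MHz, appears at 5 MHz.
164 MHz mod fs = 8.6 MHz.
8.6 MHz ≤ fs/2 = 25.9 MHz, appears at 8.6 MHz.
112.2 MHz and 164 MHz both map to 8.6 MHz.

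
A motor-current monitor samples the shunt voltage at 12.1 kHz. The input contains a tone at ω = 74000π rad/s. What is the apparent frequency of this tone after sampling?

ω = 74000π rad/s → f = ω/(2π) = 37000 Hz = 37 kHz.
37 kHz mod fs = 0.7 kHz.
0.7 kHz ≤ fs/2 = 6.05 kHz, appears at 0.7 kHz.

0.7 kHz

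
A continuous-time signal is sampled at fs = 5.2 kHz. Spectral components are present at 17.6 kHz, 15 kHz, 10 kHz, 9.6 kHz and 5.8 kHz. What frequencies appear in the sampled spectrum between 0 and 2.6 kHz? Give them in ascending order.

0.4 kHz, 0.6 kHz, 0.8 kHz, 2 kHz

fs/2 = 2.6 kHz.
17.6 kHz mod fs = 2 kHz.
2 kHz ≤ fs/2 = 2.6 kHz, appears at 2 kHz.
15 kHz mod fs = 4.6 kHz.
4.6 kHz > fs/2 = 2.6 kHz, folds to fs − 4.6 kHz = 0.6 kHz.
10 kHz mod fs = 4.8 kHz.
4.8 kHz > fs/2 = 2.6 kHz, folds to fs − 4.8 kHz = 0.4 kHz.
9.6 kHz mod fs = 4.4 kHz.
4.4 kHz > fs/2 = 2.6 kHz, folds to fs − 4.4 kHz = 0.8 kHz.
5.8 kHz mod fs = 0.6 kHz.
0.6 kHz ≤ fs/2 = 2.6 kHz, appears at 0.6 kHz.
Distinct values: {0.4 kHz, 0.6 kHz, 0.8 kHz, 2 kHz}.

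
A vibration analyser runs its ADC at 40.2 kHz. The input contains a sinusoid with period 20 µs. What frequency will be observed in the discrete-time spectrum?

9.8 kHz

T = 20 µs → f = 1/T = 50 kHz.
50 kHz mod fs = 9.8 kHz.
9.8 kHz ≤ fs/2 = 20.1 kHz, appears at 9.8 kHz.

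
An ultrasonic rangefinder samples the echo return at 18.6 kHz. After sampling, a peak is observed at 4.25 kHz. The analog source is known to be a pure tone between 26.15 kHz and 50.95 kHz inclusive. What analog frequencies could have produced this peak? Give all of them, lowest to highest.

Frequencies that alias to 4.25 kHz are k·fs ± 4.25 kHz for integer k ≥ 0.
k=0: 4.25 kHz.
k=1: 14.35 kHz, 22.85 kHz.
k=2: 32.95 kHz, 41.45 kHz.
k=3: 51.55 kHz, 60.05 kHz.
Within [26.15 kHz, 50.95 kHz]: 32.95 kHz, 41.45 kHz.

32.95 kHz, 41.45 kHz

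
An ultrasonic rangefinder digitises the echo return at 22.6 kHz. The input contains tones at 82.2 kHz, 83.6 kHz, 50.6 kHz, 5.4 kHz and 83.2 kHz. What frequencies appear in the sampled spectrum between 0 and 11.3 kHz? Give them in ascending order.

fs/2 = 11.3 kHz.
82.2 kHz mod fs = 14.4 kHz.
14.4 kHz > fs/2 = 11.3 kHz, folds to fs − 14.4 kHz = 8.2 kHz.
83.6 kHz mod fs = 15.8 kHz.
15.8 kHz > fs/2 = 11.3 kHz, folds to fs − 15.8 kHz = 6.8 kHz.
50.6 kHz mod fs = 5.4 kHz.
5.4 kHz ≤ fs/2 = 11.3 kHz, appears at 5.4 kHz.
5.4 kHz ≤ fs/2 = 11.3 kHz, passes unchanged.
83.2 kHz mod fs = 15.4 kHz.
15.4 kHz > fs/2 = 11.3 kHz, folds to fs − 15.4 kHz = 7.2 kHz.
Distinct values: {5.4 kHz, 6.8 kHz, 7.2 kHz, 8.2 kHz}.

5.4 kHz, 6.8 kHz, 7.2 kHz, 8.2 kHz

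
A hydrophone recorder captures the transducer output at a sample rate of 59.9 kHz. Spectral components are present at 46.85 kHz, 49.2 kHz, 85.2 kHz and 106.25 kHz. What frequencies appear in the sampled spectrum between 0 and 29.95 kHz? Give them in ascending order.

10.7 kHz, 13.05 kHz, 13.55 kHz, 25.3 kHz

fs/2 = 29.95 kHz.
46.85 kHz > fs/2 = 29.95 kHz, folds to fs − 46.85 kHz = 13.05 kHz.
49.2 kHz > fs/2 = 29.95 kHz, folds to fs − 49.2 kHz = 10.7 kHz.
85.2 kHz mod fs = 25.3 kHz.
25.3 kHz ≤ fs/2 = 29.95 kHz, appears at 25.3 kHz.
106.25 kHz mod fs = 46.35 kHz.
46.35 kHz > fs/2 = 29.95 kHz, folds to fs − 46.35 kHz = 13.55 kHz.
Distinct values: {10.7 kHz, 13.05 kHz, 13.55 kHz, 25.3 kHz}.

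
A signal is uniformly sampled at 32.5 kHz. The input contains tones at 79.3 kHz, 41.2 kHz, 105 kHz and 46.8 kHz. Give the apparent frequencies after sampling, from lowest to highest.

fs/2 = 16.25 kHz.
79.3 kHz mod fs = 14.3 kHz.
14.3 kHz ≤ fs/2 = 16.25 kHz, appears at 14.3 kHz.
41.2 kHz mod fs = 8.7 kHz.
8.7 kHz ≤ fs/2 = 16.25 kHz, appears at 8.7 kHz.
105 kHz mod fs = 7.5 kHz.
7.5 kHz ≤ fs/2 = 16.25 kHz, appears at 7.5 kHz.
46.8 kHz mod fs = 14.3 kHz.
14.3 kHz ≤ fs/2 = 16.25 kHz, appears at 14.3 kHz.
Distinct values: {7.5 kHz, 8.7 kHz, 14.3 kHz}.

7.5 kHz, 8.7 kHz, 14.3 kHz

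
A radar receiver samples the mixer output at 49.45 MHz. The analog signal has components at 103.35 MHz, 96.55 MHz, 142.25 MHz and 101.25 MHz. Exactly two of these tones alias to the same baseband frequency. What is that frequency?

2.35 MHz

fs/2 = 24.725 MHz.
103.35 MHz mod fs = 4.45 MHz.
4.45 MHz ≤ fs/2 = 24.725 MHz, appears at 4.45 MHz.
96.55 MHz mod fs = 47.1 MHz.
47.1 MHz > fs/2 = 24.725 MHz, folds to fs − 47.1 MHz = 2.35 MHz.
142.25 MHz mod fs = 43.35 MHz.
43.35 MHz > fs/2 = 24.725 MHz, folds to fs − 43.35 MHz = 6.1 MHz.
101.25 MHz mod fs = 2.35 MHz.
2.35 MHz ≤ fs/2 = 24.725 MHz, appears at 2.35 MHz.
96.55 MHz and 101.25 MHz both map to 2.35 MHz.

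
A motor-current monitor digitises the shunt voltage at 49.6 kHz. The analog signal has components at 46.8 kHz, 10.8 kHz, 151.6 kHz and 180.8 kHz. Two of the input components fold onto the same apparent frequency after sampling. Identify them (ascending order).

46.8 kHz, 151.6 kHz

fs/2 = 24.8 kHz.
46.8 kHz > fs/2 = 24.8 kHz, folds to fs − 46.8 kHz = 2.8 kHz.
10.8 kHz ≤ fs/2 = 24.8 kHz, passes unchanged.
151.6 kHz mod fs = 2.8 kHz.
2.8 kHz ≤ fs/2 = 24.8 kHz, appears at 2.8 kHz.
180.8 kHz mod fs = 32 kHz.
32 kHz > fs/2 = 24.8 kHz, folds to fs − 32 kHz = 17.6 kHz.
46.8 kHz and 151.6 kHz both map to 2.8 kHz.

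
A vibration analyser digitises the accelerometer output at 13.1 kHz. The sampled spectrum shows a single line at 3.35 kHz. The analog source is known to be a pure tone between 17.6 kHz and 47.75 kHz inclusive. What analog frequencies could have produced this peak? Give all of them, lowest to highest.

Frequencies that alias to 3.35 kHz are k·fs ± 3.35 kHz for integer k ≥ 0.
k=0: 3.35 kHz.
k=1: 9.75 kHz, 16.45 kHz.
k=2: 22.85 kHz, 29.55 kHz.
k=3: 35.95 kHz, 42.65 kHz.
k=4: 49.05 kHz, 55.75 kHz.
Within [17.6 kHz, 47.75 kHz]: 22.85 kHz, 29.55 kHz, 35.95 kHz, 42.65 kHz.

22.85 kHz, 29.55 kHz, 35.95 kHz, 42.65 kHz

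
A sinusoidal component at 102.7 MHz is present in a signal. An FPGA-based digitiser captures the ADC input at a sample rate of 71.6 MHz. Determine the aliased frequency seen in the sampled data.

31.1 MHz

102.7 MHz mod fs = 31.1 MHz.
31.1 MHz ≤ fs/2 = 35.8 MHz, appears at 31.1 MHz.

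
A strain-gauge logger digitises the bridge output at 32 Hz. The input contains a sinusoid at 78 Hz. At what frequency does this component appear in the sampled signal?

14 Hz

78 Hz mod fs = 14 Hz.
14 Hz ≤ fs/2 = 16 Hz, appears at 14 Hz.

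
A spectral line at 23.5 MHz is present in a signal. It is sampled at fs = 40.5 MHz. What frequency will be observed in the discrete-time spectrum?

17 MHz

23.5 MHz > fs/2 = 20.25 MHz, folds to fs − 23.5 MHz = 17 MHz.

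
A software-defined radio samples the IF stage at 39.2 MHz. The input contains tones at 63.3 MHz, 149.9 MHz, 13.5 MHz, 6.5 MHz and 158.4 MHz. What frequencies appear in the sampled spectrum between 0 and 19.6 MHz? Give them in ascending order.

fs/2 = 19.6 MHz.
63.3 MHz mod fs = 24.1 MHz.
24.1 MHz > fs/2 = 19.6 MHz, folds to fs − 24.1 MHz = 15.1 MHz.
149.9 MHz mod fs = 32.3 MHz.
32.3 MHz > fs/2 = 19.6 MHz, folds to fs − 32.3 MHz = 6.9 MHz.
13.5 MHz ≤ fs/2 = 19.6 MHz, passes unchanged.
6.5 MHz ≤ fs/2 = 19.6 MHz, passes unchanged.
158.4 MHz mod fs = 1.6 MHz.
1.6 MHz ≤ fs/2 = 19.6 MHz, appears at 1.6 MHz.
Distinct values: {1.6 MHz, 6.5 MHz, 6.9 MHz, 13.5 MHz, 15.1 MHz}.

1.6 MHz, 6.5 MHz, 6.9 MHz, 13.5 MHz, 15.1 MHz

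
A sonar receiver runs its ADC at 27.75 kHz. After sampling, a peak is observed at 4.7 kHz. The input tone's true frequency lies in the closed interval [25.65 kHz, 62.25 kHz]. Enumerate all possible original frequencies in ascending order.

32.45 kHz, 50.8 kHz, 60.2 kHz

Frequencies that alias to 4.7 kHz are k·fs ± 4.7 kHz for integer k ≥ 0.
k=0: 4.7 kHz.
k=1: 23.05 kHz, 32.45 kHz.
k=2: 50.8 kHz, 60.2 kHz.
k=3: 78.55 kHz, 87.95 kHz.
Within [25.65 kHz, 62.25 kHz]: 32.45 kHz, 50.8 kHz, 60.2 kHz.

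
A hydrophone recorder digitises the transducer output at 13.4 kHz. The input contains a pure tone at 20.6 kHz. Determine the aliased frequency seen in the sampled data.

6.2 kHz

20.6 kHz mod fs = 7.2 kHz.
7.2 kHz > fs/2 = 6.7 kHz, folds to fs − 7.2 kHz = 6.2 kHz.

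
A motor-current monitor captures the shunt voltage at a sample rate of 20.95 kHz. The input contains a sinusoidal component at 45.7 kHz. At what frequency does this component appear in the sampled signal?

3.8 kHz

45.7 kHz mod fs = 3.8 kHz.
3.8 kHz ≤ fs/2 = 10.475 kHz, appears at 3.8 kHz.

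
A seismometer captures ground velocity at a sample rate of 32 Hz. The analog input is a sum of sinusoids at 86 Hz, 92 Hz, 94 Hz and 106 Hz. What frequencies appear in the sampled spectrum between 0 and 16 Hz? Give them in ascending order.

fs/2 = 16 Hz.
86 Hz mod fs = 22 Hz.
22 Hz > fs/2 = 16 Hz, folds to fs − 22 Hz = 10 Hz.
92 Hz mod fs = 28 Hz.
28 Hz > fs/2 = 16 Hz, folds to fs − 28 Hz = 4 Hz.
94 Hz mod fs = 30 Hz.
30 Hz > fs/2 = 16 Hz, folds to fs − 30 Hz = 2 Hz.
106 Hz mod fs = 10 Hz.
10 Hz ≤ fs/2 = 16 Hz, appears at 10 Hz.
Distinct values: {2 Hz, 4 Hz, 10 Hz}.

2 Hz, 4 Hz, 10 Hz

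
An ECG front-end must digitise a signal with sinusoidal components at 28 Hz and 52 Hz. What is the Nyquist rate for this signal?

104 Hz

Highest-frequency component: 52 Hz.
Nyquist rate = 2 × 52 Hz = 104 Hz.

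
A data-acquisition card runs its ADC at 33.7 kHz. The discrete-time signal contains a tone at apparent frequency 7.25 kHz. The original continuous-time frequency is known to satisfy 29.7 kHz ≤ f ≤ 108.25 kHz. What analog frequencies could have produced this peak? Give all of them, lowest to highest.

Frequencies that alias to 7.25 kHz are k·fs ± 7.25 kHz for integer k ≥ 0.
k=0: 7.25 kHz.
k=1: 26.45 kHz, 40.95 kHz.
k=2: 60.15 kHz, 74.65 kHz.
k=3: 93.85 kHz, 108.35 kHz.
k=4: 127.55 kHz, 142.05 kHz.
Within [29.7 kHz, 108.25 kHz]: 40.95 kHz, 60.15 kHz, 74.65 kHz, 93.85 kHz.

40.95 kHz, 60.15 kHz, 74.65 kHz, 93.85 kHz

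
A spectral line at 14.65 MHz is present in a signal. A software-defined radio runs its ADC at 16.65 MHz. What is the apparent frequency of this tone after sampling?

2 MHz

14.65 MHz > fs/2 = 8.325 MHz, folds to fs − 14.65 MHz = 2 MHz.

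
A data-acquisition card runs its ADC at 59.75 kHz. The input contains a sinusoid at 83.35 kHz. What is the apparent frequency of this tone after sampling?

23.6 kHz

83.35 kHz mod fs = 23.6 kHz.
23.6 kHz ≤ fs/2 = 29.875 kHz, appears at 23.6 kHz.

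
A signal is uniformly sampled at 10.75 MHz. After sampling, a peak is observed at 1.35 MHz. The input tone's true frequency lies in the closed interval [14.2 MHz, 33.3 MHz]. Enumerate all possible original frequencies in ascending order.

Frequencies that alias to 1.35 MHz are k·fs ± 1.35 MHz for integer k ≥ 0.
k=0: 1.35 MHz.
k=1: 9.4 MHz, 12.1 MHz.
k=2: 20.15 MHz, 22.85 MHz.
k=3: 30.9 MHz, 33.6 MHz.
k=4: 41.65 MHz, 44.35 MHz.
Within [14.2 MHz, 33.3 MHz]: 20.15 MHz, 22.85 MHz, 30.9 MHz.

20.15 MHz, 22.85 MHz, 30.9 MHz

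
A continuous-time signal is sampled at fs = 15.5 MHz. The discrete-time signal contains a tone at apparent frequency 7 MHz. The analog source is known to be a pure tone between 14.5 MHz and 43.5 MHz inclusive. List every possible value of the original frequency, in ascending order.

Frequencies that alias to 7 MHz are k·fs ± 7 MHz for integer k ≥ 0.
k=0: 7 MHz.
k=1: 8.5 MHz, 22.5 MHz.
k=2: 24 MHz, 38 MHz.
k=3: 39.5 MHz, 53.5 MHz.
k=4: 55 MHz, 69 MHz.
Within [14.5 MHz, 43.5 MHz]: 22.5 MHz, 24 MHz, 38 MHz, 39.5 MHz.

22.5 MHz, 24 MHz, 38 MHz, 39.5 MHz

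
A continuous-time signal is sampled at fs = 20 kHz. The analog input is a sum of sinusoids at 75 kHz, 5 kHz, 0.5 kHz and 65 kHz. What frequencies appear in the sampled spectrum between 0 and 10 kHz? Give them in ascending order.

0.5 kHz, 5 kHz

fs/2 = 10 kHz.
75 kHz mod fs = 15 kHz.
15 kHz > fs/2 = 10 kHz, folds to fs − 15 kHz = 5 kHz.
5 kHz ≤ fs/2 = 10 kHz, passes unchanged.
0.5 kHz ≤ fs/2 = 10 kHz, passes unchanged.
65 kHz mod fs = 5 kHz.
5 kHz ≤ fs/2 = 10 kHz, appears at 5 kHz.
Distinct values: {0.5 kHz, 5 kHz}.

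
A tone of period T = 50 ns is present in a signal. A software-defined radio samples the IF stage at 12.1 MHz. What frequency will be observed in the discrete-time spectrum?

T = 50 ns → f = 1/T = 20 MHz.
20 MHz mod fs = 7.9 MHz.
7.9 MHz > fs/2 = 6.05 MHz, folds to fs − 7.9 MHz = 4.2 MHz.

4.2 MHz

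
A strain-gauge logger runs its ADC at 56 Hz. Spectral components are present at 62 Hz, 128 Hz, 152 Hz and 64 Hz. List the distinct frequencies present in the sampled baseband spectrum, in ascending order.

6 Hz, 8 Hz, 16 Hz

fs/2 = 28 Hz.
62 Hz mod fs = 6 Hz.
6 Hz ≤ fs/2 = 28 Hz, appears at 6 Hz.
128 Hz mod fs = 16 Hz.
16 Hz ≤ fs/2 = 28 Hz, appears at 16 Hz.
152 Hz mod fs = 40 Hz.
40 Hz > fs/2 = 28 Hz, folds to fs − 40 Hz = 16 Hz.
64 Hz mod fs = 8 Hz.
8 Hz ≤ fs/2 = 28 Hz, appears at 8 Hz.
Distinct values: {6 Hz, 8 Hz, 16 Hz}.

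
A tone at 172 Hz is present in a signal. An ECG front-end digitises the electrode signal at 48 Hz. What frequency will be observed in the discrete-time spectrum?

172 Hz mod fs = 28 Hz.
28 Hz > fs/2 = 24 Hz, folds to fs − 28 Hz = 20 Hz.

20 Hz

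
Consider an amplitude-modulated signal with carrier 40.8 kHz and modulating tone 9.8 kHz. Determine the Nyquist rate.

101.2 kHz

AM sidebands sit at fc ± fm = 31 kHz and 50.6 kHz.
Highest-frequency component: 50.6 kHz.
Nyquist rate = 2 × 50.6 kHz = 101.2 kHz.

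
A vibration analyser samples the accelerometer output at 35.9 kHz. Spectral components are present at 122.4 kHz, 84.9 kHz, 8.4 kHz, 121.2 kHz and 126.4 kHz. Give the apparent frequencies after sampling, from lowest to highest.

8.4 kHz, 13.1 kHz, 13.5 kHz, 14.7 kHz, 17.2 kHz

fs/2 = 17.95 kHz.
122.4 kHz mod fs = 14.7 kHz.
14.7 kHz ≤ fs/2 = 17.95 kHz, appears at 14.7 kHz.
84.9 kHz mod fs = 13.1 kHz.
13.1 kHz ≤ fs/2 = 17.95 kHz, appears at 13.1 kHz.
8.4 kHz ≤ fs/2 = 17.95 kHz, passes unchanged.
121.2 kHz mod fs = 13.5 kHz.
13.5 kHz ≤ fs/2 = 17.95 kHz, appears at 13.5 kHz.
126.4 kHz mod fs = 18.7 kHz.
18.7 kHz > fs/2 = 17.95 kHz, folds to fs − 18.7 kHz = 17.2 kHz.
Distinct values: {8.4 kHz, 13.1 kHz, 13.5 kHz, 14.7 kHz, 17.2 kHz}.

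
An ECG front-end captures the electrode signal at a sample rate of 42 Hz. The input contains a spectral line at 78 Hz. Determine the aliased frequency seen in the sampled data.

6 Hz

78 Hz mod fs = 36 Hz.
36 Hz > fs/2 = 21 Hz, folds to fs − 36 Hz = 6 Hz.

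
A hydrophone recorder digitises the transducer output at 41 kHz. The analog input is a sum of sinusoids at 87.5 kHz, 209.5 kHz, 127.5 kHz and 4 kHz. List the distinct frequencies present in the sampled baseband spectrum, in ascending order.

fs/2 = 20.5 kHz.
87.5 kHz mod fs = 5.5 kHz.
5.5 kHz ≤ fs/2 = 20.5 kHz, appears at 5.5 kHz.
209.5 kHz mod fs = 4.5 kHz.
4.5 kHz ≤ fs/2 = 20.5 kHz, appears at 4.5 kHz.
127.5 kHz mod fs = 4.5 kHz.
4.5 kHz ≤ fs/2 = 20.5 kHz, appears at 4.5 kHz.
4 kHz ≤ fs/2 = 20.5 kHz, passes unchanged.
Distinct values: {4 kHz, 4.5 kHz, 5.5 kHz}.

4 kHz, 4.5 kHz, 5.5 kHz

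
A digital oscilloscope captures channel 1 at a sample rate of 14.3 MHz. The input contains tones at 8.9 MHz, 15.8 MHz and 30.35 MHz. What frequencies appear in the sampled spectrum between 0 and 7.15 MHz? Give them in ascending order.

1.5 MHz, 1.75 MHz, 5.4 MHz

fs/2 = 7.15 MHz.
8.9 MHz > fs/2 = 7.15 MHz, folds to fs − 8.9 MHz = 5.4 MHz.
15.8 MHz mod fs = 1.5 MHz.
1.5 MHz ≤ fs/2 = 7.15 MHz, appears at 1.5 MHz.
30.35 MHz mod fs = 1.75 MHz.
1.75 MHz ≤ fs/2 = 7.15 MHz, appears at 1.75 MHz.
Distinct values: {1.5 MHz, 1.75 MHz, 5.4 MHz}.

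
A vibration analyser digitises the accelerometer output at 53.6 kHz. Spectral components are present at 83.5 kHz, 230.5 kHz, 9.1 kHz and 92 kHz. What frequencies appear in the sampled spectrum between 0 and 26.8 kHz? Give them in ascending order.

fs/2 = 26.8 kHz.
83.5 kHz mod fs = 29.9 kHz.
29.9 kHz > fs/2 = 26.8 kHz, folds to fs − 29.9 kHz = 23.7 kHz.
230.5 kHz mod fs = 16.1 kHz.
16.1 kHz ≤ fs/2 = 26.8 kHz, appears at 16.1 kHz.
9.1 kHz ≤ fs/2 = 26.8 kHz, passes unchanged.
92 kHz mod fs = 38.4 kHz.
38.4 kHz > fs/2 = 26.8 kHz, folds to fs − 38.4 kHz = 15.2 kHz.
Distinct values: {9.1 kHz, 15.2 kHz, 16.1 kHz, 23.7 kHz}.

9.1 kHz, 15.2 kHz, 16.1 kHz, 23.7 kHz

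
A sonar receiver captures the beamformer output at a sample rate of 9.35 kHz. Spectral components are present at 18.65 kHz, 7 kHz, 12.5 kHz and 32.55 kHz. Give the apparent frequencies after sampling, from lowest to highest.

0.05 kHz, 2.35 kHz, 3.15 kHz, 4.5 kHz

fs/2 = 4.675 kHz.
18.65 kHz mod fs = 9.3 kHz.
9.3 kHz > fs/2 = 4.675 kHz, folds to fs − 9.3 kHz = 0.05 kHz.
7 kHz > fs/2 = 4.675 kHz, folds to fs − 7 kHz = 2.35 kHz.
12.5 kHz mod fs = 3.15 kHz.
3.15 kHz ≤ fs/2 = 4.675 kHz, appears at 3.15 kHz.
32.55 kHz mod fs = 4.5 kHz.
4.5 kHz ≤ fs/2 = 4.675 kHz, appears at 4.5 kHz.
Distinct values: {0.05 kHz, 2.35 kHz, 3.15 kHz, 4.5 kHz}.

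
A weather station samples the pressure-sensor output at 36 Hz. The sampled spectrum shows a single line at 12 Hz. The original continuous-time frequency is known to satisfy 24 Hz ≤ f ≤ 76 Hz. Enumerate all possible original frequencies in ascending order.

Frequencies that alias to 12 Hz are k·fs ± 12 Hz for integer k ≥ 0.
k=0: 12 Hz.
k=1: 24 Hz, 48 Hz.
k=2: 60 Hz, 84 Hz.
k=3: 96 Hz, 120 Hz.
Within [24 Hz, 76 Hz]: 24 Hz, 48 Hz, 60 Hz.

24 Hz, 48 Hz, 60 Hz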